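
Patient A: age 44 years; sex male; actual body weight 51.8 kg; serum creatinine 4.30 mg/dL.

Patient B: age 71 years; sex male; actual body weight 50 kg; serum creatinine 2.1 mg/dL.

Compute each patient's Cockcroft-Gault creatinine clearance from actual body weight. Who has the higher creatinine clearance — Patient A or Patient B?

Patient B

Patient A: CrCl = (140 − 44) × 51.8 / (72 × 4.3) = 4972.8 / 309.60 ≈ 16.1 mL/min
Patient B: CrCl = (140 − 71) × 50 / (72 × 2.1) = 3450.0 / 151.20 ≈ 22.8 mL/min
16.1 vs 22.8 mL/min → Patient B is higher.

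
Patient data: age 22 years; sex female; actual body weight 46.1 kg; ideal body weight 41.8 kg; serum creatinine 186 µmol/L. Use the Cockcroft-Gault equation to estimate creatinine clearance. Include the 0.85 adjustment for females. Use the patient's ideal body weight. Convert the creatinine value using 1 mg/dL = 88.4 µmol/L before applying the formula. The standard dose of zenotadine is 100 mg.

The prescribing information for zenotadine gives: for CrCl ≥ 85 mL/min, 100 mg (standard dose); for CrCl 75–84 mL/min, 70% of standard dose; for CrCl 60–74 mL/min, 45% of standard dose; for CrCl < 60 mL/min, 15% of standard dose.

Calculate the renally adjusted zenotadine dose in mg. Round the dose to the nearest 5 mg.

SCr = 186 / 88.4 = 2.104 mg/dL
CrCl = (140 − 22) × 41.8 / (72 × 2.104) × 0.85 = 4932.4 / 151.49 × 0.85 ≈ 27.7 mL/min
CrCl ≈ 28 mL/min → bracket < 60 mL/min.
15% of 100 mg = 15 mg

15 mg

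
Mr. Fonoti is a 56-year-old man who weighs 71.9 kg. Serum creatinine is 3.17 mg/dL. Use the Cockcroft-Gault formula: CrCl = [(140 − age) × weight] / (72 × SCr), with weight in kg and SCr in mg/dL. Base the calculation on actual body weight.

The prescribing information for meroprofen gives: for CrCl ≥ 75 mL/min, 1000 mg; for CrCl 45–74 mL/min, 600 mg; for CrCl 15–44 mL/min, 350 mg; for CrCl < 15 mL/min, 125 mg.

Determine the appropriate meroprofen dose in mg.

350 mg

CrCl = (140 − 56) × 71.9 / (72 × 3.17) = 6039.6 / 228.24 ≈ 26.5 mL/min
CrCl ≈ 26 mL/min → bracket 15–44 mL/min.
Dose for this bracket: 350 mg.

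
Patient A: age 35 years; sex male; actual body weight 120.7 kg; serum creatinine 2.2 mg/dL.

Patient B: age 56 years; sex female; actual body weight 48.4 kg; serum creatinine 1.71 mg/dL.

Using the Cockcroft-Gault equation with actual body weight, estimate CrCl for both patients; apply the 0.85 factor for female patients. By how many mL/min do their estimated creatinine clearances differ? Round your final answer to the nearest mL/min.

Patient A: CrCl = (140 − 35) × 120.7 / (72 × 2.2) = 12673.5 / 158.40 ≈ 80.0 mL/min
Patient B: CrCl = (140 − 56) × 48.4 / (72 × 1.71) × 0.85 = 4065.6 / 123.12 × 0.85 ≈ 28.1 mL/min
|80.0 − 28.1| = 51.9 mL/min

52 mL/min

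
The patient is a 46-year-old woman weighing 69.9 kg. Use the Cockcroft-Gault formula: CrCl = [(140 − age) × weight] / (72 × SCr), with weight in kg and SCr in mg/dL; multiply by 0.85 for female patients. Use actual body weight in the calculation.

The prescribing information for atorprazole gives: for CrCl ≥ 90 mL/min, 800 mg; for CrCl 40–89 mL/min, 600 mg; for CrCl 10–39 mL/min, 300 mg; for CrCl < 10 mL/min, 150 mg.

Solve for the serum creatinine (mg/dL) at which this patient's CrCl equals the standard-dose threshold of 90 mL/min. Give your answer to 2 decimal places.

Standard dose requires CrCl ≥ 90 mL/min.
Set (140 − 46) × 69.9 × 0.85 / (72 × SCr) = 90
SCr = (140 − 46) × 69.9 × 0.85 / (72 × 90) = 0.862 mg/dL

0.86 mg/dL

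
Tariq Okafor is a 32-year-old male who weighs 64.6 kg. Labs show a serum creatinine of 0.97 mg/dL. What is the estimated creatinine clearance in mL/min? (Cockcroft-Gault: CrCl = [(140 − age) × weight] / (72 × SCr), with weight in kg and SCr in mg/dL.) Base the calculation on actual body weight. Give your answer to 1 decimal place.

CrCl = (140 − 32) × 64.6 / (72 × 0.97) = 6976.8 / 69.84 ≈ 99.9 mL/min

99.9 mL/min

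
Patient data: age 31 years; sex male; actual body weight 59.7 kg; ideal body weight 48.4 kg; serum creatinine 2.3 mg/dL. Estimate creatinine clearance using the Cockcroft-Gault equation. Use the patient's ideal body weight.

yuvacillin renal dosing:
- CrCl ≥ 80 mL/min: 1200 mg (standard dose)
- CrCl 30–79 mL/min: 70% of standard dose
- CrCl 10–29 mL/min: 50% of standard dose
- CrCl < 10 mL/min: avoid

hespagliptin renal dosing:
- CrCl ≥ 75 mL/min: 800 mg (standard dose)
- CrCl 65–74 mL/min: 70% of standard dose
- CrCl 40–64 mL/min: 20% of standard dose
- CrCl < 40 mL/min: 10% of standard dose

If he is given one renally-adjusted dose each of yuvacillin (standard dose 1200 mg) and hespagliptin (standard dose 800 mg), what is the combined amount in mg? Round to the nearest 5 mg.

CrCl = (140 − 31) × 48.4 / (72 × 2.3) = 5275.6 / 165.60 ≈ 31.9 mL/min
CrCl ≈ 32 mL/min.
yuvacillin: 30–79 mL/min → 70% of 1200 mg = 840 mg.
hespagliptin: < 40 mL/min → 10% of 800 mg = 80 mg.
Total = 840 + 80 = 920 mg.

920 mg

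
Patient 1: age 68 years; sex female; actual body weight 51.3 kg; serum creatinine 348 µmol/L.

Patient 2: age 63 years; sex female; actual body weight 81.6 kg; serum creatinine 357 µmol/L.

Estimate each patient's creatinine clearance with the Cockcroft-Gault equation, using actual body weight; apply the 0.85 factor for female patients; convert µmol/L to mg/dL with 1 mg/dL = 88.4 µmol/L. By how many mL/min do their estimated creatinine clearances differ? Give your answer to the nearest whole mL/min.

7 mL/min

Patient 1: SCr = 348 / 88.4 = 3.937 mg/dL
Patient 1: CrCl = (140 − 68) × 51.3 / (72 × 3.937) × 0.85 = 3693.6 / 283.46 × 0.85 ≈ 11.1 mL/min
Patient 2: SCr = 357 / 88.4 = 4.038 mg/dL
Patient 2: CrCl = (140 − 63) × 81.6 / (72 × 4.038) × 0.85 = 6283.2 / 290.74 × 0.85 ≈ 18.4 mL/min
|11.1 − 18.4| = 7.3 mL/min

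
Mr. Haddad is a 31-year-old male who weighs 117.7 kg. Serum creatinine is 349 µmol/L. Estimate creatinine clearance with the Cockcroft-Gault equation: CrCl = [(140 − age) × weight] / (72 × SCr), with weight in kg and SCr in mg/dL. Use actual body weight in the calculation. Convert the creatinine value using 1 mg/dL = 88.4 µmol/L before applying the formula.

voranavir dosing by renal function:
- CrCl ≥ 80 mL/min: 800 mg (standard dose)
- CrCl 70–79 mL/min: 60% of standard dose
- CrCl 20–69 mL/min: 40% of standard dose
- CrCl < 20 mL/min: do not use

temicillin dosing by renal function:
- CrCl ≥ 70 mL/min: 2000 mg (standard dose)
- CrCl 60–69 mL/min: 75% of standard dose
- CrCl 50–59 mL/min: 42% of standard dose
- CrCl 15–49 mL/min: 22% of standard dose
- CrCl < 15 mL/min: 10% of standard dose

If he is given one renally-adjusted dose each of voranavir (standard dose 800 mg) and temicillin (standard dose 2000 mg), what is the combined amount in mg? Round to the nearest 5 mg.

SCr = 349 / 88.4 = 3.948 mg/dL
CrCl = (140 − 31) × 117.7 / (72 × 3.948) = 12829.3 / 284.26 ≈ 45.1 mL/min
CrCl ≈ 45 mL/min.
voranavir: 20–69 mL/min → 40% of 800 mg = 320 mg.
temicillin: 15–49 mL/min → 22% of 2000 mg = 440 mg.
Total = 320 + 440 = 760 mg.

760 mg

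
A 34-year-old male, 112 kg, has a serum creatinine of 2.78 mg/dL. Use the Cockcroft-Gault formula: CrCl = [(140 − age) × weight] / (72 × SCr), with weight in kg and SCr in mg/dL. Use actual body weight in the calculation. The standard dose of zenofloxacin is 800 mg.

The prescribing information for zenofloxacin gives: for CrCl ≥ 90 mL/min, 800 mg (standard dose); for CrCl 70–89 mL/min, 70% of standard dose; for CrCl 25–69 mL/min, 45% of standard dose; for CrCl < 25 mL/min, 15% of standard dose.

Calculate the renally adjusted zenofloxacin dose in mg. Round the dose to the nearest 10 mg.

CrCl = (140 − 34) × 112 / (72 × 2.78) = 11872.0 / 200.16 ≈ 59.3 mL/min
CrCl ≈ 59 mL/min → bracket 25–69 mL/min.
45% of 800 mg = 360 mg

360 mg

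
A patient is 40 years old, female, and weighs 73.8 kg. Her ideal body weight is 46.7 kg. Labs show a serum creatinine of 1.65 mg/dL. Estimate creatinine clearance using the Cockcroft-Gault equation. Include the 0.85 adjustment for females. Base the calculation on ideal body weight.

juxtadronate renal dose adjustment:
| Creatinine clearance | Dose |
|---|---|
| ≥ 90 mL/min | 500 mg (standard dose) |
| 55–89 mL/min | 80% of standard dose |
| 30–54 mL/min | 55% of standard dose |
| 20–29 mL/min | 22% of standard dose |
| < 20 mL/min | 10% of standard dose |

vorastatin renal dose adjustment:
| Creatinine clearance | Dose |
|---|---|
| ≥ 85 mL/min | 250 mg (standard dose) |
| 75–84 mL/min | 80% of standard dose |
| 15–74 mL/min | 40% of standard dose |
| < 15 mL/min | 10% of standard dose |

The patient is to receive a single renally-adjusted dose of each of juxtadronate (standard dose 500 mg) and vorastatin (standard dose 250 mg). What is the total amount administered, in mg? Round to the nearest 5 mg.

CrCl = (140 − 40) × 46.7 / (72 × 1.65) × 0.85 = 4670.0 / 118.80 × 0.85 ≈ 33.4 mL/min
CrCl ≈ 33 mL/min.
juxtadronate: 30–54 mL/min → 55% of 500 mg = 275 mg.
vorastatin: 15–74 mL/min → 40% of 250 mg = 100 mg.
Total = 275 + 100 = 375 mg.

375 mg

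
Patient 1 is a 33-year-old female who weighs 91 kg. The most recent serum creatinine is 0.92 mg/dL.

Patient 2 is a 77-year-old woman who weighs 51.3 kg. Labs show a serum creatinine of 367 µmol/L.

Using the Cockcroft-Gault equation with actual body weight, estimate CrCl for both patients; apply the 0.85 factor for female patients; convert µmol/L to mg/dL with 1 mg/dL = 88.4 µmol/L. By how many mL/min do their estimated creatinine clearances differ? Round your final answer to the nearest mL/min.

116 mL/min

Patient 1: CrCl = (140 − 33) × 91 / (72 × 0.92) × 0.85 = 9737.0 / 66.24 × 0.85 ≈ 124.9 mL/min
Patient 2: SCr = 367 / 88.4 = 4.152 mg/dL
Patient 2: CrCl = (140 − 77) × 51.3 / (72 × 4.152) × 0.85 = 3231.9 / 298.94 × 0.85 ≈ 9.2 mL/min
|124.9 − 9.2| = 115.7 mL/min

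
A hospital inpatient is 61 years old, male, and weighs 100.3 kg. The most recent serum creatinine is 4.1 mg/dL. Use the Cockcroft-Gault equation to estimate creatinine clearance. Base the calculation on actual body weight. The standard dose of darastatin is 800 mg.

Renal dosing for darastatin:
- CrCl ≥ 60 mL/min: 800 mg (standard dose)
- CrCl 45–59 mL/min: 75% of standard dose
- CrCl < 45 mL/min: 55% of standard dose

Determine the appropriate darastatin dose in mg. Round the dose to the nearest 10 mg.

440 mg

CrCl = (140 − 61) × 100.3 / (72 × 4.1) = 7923.7 / 295.20 ≈ 26.8 mL/min
CrCl ≈ 27 mL/min → bracket < 45 mL/min.
55% of 800 mg = 440 mg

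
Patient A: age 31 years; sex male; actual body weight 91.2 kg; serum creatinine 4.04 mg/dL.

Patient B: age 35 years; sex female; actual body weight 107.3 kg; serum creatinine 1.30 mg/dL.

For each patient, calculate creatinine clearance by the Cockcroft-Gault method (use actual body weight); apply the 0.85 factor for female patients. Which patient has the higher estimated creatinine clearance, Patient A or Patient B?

Patient B

Patient A: CrCl = (140 − 31) × 91.2 / (72 × 4.04) = 9940.8 / 290.88 ≈ 34.2 mL/min
Patient B: CrCl = (140 − 35) × 107.3 / (72 × 1.3) × 0.85 = 11266.5 / 93.60 × 0.85 ≈ 102.3 mL/min
34.2 vs 102.3 mL/min → Patient B is higher.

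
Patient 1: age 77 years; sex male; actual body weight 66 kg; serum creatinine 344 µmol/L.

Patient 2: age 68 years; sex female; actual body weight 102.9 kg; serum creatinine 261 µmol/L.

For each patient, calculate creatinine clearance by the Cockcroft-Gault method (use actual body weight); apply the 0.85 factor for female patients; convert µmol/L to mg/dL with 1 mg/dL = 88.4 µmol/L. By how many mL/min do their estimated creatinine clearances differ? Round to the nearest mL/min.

Patient 1: SCr = 344 / 88.4 = 3.891 mg/dL
Patient 1: CrCl = (140 − 77) × 66 / (72 × 3.891) = 4158.0 / 280.15 ≈ 14.8 mL/min
Patient 2: SCr = 261 / 88.4 = 2.952 mg/dL
Patient 2: CrCl = (140 − 68) × 102.9 / (72 × 2.952) × 0.85 = 7408.8 / 212.54 × 0.85 ≈ 29.6 mL/min
|14.8 − 29.6| = 14.8 mL/min

15 mL/min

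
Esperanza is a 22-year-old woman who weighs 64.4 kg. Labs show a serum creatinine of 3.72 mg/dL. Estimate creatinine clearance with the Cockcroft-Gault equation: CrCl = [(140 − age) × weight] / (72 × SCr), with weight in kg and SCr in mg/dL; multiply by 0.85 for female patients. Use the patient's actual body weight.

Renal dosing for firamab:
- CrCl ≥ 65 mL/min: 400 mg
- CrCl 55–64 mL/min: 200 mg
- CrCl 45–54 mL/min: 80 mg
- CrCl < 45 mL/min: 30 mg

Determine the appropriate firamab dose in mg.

30 mg

CrCl = (140 − 22) × 64.4 / (72 × 3.72) × 0.85 = 7599.2 / 267.84 × 0.85 ≈ 24.1 mL/min
CrCl ≈ 24 mL/min → bracket < 45 mL/min.
Dose for this bracket: 30 mg.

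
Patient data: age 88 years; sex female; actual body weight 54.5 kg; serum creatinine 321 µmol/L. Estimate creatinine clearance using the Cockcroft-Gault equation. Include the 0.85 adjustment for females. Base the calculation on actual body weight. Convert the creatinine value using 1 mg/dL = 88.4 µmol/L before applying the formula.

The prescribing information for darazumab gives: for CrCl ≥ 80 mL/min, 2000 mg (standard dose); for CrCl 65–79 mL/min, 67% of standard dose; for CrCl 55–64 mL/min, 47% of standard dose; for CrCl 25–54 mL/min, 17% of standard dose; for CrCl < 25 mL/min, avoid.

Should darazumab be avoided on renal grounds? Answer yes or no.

SCr = 321 / 88.4 = 3.631 mg/dL
CrCl = (140 − 88) × 54.5 / (72 × 3.631) × 0.85 = 2834.0 / 261.43 × 0.85 ≈ 9.2 mL/min
CrCl ≈ 9 mL/min, which is < 25 mL/min.

yes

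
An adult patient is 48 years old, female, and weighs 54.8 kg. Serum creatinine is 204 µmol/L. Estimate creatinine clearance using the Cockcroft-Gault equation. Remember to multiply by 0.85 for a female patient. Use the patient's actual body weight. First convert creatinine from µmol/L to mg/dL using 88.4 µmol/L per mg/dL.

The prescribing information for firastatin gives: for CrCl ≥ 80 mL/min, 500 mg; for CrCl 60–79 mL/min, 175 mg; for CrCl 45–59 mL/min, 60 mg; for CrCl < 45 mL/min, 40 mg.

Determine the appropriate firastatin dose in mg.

40 mg

SCr = 204 / 88.4 = 2.308 mg/dL
CrCl = (140 − 48) × 54.8 / (72 × 2.308) × 0.85 = 5041.6 / 166.18 × 0.85 ≈ 25.8 mL/min
CrCl ≈ 26 mL/min → bracket < 45 mL/min.
Dose for this bracket: 40 mg.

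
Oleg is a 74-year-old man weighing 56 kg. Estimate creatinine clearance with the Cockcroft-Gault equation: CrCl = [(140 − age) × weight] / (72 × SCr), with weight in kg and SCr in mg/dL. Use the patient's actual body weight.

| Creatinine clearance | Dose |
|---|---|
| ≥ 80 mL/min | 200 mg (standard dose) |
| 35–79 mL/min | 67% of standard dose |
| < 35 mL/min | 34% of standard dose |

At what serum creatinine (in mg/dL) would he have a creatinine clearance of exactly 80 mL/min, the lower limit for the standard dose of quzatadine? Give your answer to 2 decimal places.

0.64 mg/dL

Standard dose requires CrCl ≥ 80 mL/min.
Set (140 − 74) × 56 / (72 × SCr) = 80
SCr = (140 − 74) × 56 / (72 × 80) = 0.642 mg/dL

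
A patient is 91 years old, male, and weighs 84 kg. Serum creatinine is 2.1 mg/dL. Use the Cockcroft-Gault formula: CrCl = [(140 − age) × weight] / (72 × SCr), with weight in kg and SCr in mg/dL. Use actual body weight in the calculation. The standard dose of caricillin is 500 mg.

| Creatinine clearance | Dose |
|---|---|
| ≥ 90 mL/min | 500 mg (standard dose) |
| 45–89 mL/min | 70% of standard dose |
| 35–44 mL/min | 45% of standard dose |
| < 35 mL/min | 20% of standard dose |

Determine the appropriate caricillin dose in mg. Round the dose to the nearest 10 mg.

CrCl = (140 − 91) × 84 / (72 × 2.1) = 4116.0 / 151.20 ≈ 27.2 mL/min
CrCl ≈ 27 mL/min → bracket < 35 mL/min.
20% of 500 mg = 100 mg

100 mg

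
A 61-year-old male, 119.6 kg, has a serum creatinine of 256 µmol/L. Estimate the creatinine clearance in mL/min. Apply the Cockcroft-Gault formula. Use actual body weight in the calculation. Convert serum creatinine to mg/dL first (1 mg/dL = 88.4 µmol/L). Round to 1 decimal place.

45.3 mL/min

SCr = 256 / 88.4 = 2.896 mg/dL
CrCl = (140 − 61) × 119.6 / (72 × 2.896) = 9448.4 / 208.51 ≈ 45.3 mL/min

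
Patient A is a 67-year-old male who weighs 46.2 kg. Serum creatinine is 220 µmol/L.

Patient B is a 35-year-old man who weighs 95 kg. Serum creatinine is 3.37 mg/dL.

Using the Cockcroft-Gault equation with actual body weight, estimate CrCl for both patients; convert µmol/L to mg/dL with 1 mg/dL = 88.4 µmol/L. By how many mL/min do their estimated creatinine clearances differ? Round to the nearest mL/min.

Patient A: SCr = 220 / 88.4 = 2.489 mg/dL
Patient A: CrCl = (140 − 67) × 46.2 / (72 × 2.489) = 3372.6 / 179.21 ≈ 18.8 mL/min
Patient B: CrCl = (140 − 35) × 95 / (72 × 3.37) = 9975.0 / 242.64 ≈ 41.1 mL/min
|18.8 − 41.1| = 22.3 mL/min

22 mL/min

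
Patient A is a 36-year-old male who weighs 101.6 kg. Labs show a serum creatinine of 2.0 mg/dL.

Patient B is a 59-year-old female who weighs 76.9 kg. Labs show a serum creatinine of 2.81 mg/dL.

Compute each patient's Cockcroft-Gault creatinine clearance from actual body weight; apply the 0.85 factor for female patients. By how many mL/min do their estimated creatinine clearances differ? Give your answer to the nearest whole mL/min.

47 mL/min

Patient A: CrCl = (140 − 36) × 101.6 / (72 × 2) = 10566.4 / 144.00 ≈ 73.4 mL/min
Patient B: CrCl = (140 − 59) × 76.9 / (72 × 2.81) × 0.85 = 6228.9 / 202.32 × 0.85 ≈ 26.2 mL/min
|73.4 − 26.2| = 47.2 mL/min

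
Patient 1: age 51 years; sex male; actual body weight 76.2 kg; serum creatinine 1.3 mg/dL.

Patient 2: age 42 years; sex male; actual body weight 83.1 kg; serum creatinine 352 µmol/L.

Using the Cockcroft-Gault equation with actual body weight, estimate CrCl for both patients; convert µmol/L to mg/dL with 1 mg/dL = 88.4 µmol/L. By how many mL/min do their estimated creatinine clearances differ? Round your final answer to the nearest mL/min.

Patient 1: CrCl = (140 − 51) × 76.2 / (72 × 1.3) = 6781.8 / 93.60 ≈ 72.5 mL/min
Patient 2: SCr = 352 / 88.4 = 3.982 mg/dL
Patient 2: CrCl = (140 − 42) × 83.1 / (72 × 3.982) = 8143.8 / 286.70 ≈ 28.4 mL/min
|72.5 − 28.4| = 44.1 mL/min

44 mL/min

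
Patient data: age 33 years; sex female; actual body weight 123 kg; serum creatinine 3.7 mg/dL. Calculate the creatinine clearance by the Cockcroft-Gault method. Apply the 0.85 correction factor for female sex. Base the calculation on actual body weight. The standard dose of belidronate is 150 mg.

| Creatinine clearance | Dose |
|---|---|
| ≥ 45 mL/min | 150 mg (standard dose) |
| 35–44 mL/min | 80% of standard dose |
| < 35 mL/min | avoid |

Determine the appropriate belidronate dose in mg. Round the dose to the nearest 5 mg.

120 mg

CrCl = (140 − 33) × 123 / (72 × 3.7) × 0.85 = 13161.0 / 266.40 × 0.85 ≈ 42.0 mL/min
CrCl ≈ 42 mL/min → bracket 35–44 mL/min.
80% of 150 mg = 120 mg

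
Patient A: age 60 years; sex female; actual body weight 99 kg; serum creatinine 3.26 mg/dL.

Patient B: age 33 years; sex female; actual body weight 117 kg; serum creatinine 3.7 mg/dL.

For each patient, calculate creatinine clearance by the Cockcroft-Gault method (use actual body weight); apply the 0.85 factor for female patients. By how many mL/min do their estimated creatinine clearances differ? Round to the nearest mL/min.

11 mL/min

Patient A: CrCl = (140 − 60) × 99 / (72 × 3.26) × 0.85 = 7920.0 / 234.72 × 0.85 ≈ 28.7 mL/min
Patient B: CrCl = (140 − 33) × 117 / (72 × 3.7) × 0.85 = 12519.0 / 266.40 × 0.85 ≈ 39.9 mL/min
|28.7 − 39.9| = 11.2 mL/min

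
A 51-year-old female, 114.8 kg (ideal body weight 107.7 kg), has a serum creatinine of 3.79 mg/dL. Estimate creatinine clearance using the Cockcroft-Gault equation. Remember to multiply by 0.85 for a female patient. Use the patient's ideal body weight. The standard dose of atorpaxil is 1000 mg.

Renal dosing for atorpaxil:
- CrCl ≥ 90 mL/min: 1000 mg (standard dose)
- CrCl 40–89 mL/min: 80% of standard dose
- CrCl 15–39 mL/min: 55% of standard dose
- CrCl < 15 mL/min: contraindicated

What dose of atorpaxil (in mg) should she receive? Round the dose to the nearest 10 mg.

550 mg

CrCl = (140 − 51) × 107.7 / (72 × 3.79) × 0.85 = 9585.3 / 272.88 × 0.85 ≈ 29.9 mL/min
CrCl ≈ 30 mL/min → bracket 15–39 mL/min.
55% of 1000 mg = 550 mg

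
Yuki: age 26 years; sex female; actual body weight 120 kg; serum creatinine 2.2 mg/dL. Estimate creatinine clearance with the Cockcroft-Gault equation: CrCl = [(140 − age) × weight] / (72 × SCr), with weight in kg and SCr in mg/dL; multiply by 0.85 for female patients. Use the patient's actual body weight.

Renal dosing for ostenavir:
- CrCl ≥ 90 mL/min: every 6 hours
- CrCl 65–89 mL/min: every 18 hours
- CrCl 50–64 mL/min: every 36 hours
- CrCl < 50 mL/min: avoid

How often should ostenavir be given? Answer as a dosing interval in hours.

every 18 hours

CrCl = (140 − 26) × 120 / (72 × 2.2) × 0.85 = 13680.0 / 158.40 × 0.85 ≈ 73.4 mL/min
CrCl ≈ 73 mL/min → bracket 65–89 mL/min → every 18 hours.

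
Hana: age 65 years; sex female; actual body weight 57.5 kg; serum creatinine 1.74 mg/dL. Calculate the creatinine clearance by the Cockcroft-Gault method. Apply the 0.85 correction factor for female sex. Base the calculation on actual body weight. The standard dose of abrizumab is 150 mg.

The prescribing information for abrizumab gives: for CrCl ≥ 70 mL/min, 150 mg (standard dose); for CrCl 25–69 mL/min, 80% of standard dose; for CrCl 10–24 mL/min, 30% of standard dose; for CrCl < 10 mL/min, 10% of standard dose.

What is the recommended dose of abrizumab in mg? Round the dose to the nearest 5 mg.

CrCl = (140 − 65) × 57.5 / (72 × 1.74) × 0.85 = 4312.5 / 125.28 × 0.85 ≈ 29.3 mL/min
CrCl ≈ 29 mL/min → bracket 25–69 mL/min.
80% of 150 mg = 120 mg

120 mg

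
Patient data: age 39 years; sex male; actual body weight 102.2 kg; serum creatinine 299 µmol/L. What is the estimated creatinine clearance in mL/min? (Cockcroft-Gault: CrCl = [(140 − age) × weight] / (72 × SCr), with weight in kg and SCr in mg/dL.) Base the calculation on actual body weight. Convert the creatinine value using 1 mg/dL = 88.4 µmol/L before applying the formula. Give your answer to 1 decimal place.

42.4 mL/min

SCr = 299 / 88.4 = 3.382 mg/dL
CrCl = (140 − 39) × 102.2 / (72 × 3.382) = 10322.2 / 243.50 ≈ 42.4 mL/min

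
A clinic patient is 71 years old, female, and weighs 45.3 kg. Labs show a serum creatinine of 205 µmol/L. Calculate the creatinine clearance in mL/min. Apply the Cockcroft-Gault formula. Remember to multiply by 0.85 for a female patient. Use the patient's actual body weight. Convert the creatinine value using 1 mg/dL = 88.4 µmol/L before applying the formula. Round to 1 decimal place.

SCr = 205 / 88.4 = 2.319 mg/dL
CrCl = (140 − 71) × 45.3 / (72 × 2.319) × 0.85 = 3125.7 / 166.97 × 0.85 ≈ 15.9 mL/min

15.9 mL/min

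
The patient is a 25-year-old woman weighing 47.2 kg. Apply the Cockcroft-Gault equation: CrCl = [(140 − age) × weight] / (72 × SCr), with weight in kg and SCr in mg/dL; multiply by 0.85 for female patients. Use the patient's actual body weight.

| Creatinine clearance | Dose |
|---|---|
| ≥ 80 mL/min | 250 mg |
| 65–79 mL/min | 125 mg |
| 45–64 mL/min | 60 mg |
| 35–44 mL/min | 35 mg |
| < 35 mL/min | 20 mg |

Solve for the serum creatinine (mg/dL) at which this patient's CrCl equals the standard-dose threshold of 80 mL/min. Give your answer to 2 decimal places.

0.80 mg/dL

Standard dose requires CrCl ≥ 80 mL/min.
Set (140 − 25) × 47.2 × 0.85 / (72 × SCr) = 80
SCr = (140 − 25) × 47.2 × 0.85 / (72 × 80) = 0.801 mg/dL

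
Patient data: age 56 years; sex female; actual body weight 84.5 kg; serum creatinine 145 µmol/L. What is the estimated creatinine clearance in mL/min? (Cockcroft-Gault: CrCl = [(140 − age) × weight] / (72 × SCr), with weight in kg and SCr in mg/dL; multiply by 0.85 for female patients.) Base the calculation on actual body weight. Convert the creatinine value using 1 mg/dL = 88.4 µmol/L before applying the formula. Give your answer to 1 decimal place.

51.1 mL/min

SCr = 145 / 88.4 = 1.64 mg/dL
CrCl = (140 − 56) × 84.5 / (72 × 1.64) × 0.85 = 7098.0 / 118.08 × 0.85 ≈ 51.1 mL/min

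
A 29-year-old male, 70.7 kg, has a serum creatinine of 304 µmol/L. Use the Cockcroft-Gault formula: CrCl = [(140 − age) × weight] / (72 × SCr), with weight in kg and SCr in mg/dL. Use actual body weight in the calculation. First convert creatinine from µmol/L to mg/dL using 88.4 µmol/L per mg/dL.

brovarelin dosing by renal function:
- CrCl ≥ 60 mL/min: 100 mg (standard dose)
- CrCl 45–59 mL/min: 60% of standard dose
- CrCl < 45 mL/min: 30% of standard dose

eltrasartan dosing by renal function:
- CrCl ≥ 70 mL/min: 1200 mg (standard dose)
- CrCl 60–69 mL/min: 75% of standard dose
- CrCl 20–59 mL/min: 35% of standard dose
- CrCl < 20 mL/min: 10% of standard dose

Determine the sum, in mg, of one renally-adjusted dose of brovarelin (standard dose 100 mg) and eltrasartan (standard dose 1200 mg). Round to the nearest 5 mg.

SCr = 304 / 88.4 = 3.439 mg/dL
CrCl = (140 − 29) × 70.7 / (72 × 3.439) = 7847.7 / 247.61 ≈ 31.7 mL/min
CrCl ≈ 32 mL/min.
brovarelin: < 45 mL/min → 30% of 100 mg = 30 mg.
eltrasartan: 20–59 mL/min → 35% of 1200 mg = 420 mg.
Total = 30 + 420 = 450 mg.

450 mg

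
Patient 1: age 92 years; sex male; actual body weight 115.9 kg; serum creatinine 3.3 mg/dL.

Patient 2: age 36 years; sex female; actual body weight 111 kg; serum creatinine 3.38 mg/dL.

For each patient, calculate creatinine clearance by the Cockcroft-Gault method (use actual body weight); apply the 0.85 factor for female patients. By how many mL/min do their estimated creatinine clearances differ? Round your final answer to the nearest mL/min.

17 mL/min

Patient 1: CrCl = (140 − 92) × 115.9 / (72 × 3.3) = 5563.2 / 237.60 ≈ 23.4 mL/min
Patient 2: CrCl = (140 − 36) × 111 / (72 × 3.38) × 0.85 = 11544.0 / 243.36 × 0.85 ≈ 40.3 mL/min
|23.4 − 40.3| = 16.9 mL/min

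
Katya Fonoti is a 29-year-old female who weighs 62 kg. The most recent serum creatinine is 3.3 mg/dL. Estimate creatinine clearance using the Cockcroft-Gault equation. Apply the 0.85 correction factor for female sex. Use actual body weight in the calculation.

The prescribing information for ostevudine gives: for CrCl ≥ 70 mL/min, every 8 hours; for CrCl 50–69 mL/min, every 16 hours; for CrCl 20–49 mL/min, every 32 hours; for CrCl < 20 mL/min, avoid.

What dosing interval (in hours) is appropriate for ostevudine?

every 32 hours

CrCl = (140 − 29) × 62 / (72 × 3.3) × 0.85 = 6882.0 / 237.60 × 0.85 ≈ 24.6 mL/min
CrCl ≈ 25 mL/min → bracket 20–49 mL/min → every 32 hours.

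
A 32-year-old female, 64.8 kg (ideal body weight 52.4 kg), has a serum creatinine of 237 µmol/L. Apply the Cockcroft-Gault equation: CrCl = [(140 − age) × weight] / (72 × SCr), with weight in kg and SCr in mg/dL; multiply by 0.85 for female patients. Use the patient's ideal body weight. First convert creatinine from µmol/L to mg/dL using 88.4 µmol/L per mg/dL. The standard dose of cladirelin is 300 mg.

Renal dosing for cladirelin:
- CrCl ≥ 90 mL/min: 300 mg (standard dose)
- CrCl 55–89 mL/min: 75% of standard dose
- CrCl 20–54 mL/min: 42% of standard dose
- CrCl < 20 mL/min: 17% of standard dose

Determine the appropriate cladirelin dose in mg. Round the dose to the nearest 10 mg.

SCr = 237 / 88.4 = 2.681 mg/dL
CrCl = (140 − 32) × 52.4 / (72 × 2.681) × 0.85 = 5659.2 / 193.03 × 0.85 ≈ 24.9 mL/min
CrCl ≈ 25 mL/min → bracket 20–54 mL/min.
42% of 300 mg = 126 mg → 130 mg

130 mg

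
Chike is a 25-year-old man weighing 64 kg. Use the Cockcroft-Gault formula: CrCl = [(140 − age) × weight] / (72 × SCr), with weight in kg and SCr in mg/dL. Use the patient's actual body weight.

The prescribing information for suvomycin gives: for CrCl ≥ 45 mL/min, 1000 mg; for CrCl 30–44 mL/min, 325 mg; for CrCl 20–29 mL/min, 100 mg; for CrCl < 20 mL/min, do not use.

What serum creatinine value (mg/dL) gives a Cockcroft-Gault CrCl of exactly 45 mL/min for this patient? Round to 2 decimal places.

Standard dose requires CrCl ≥ 45 mL/min.
Set (140 − 25) × 64 / (72 × SCr) = 45
SCr = (140 − 25) × 64 / (72 × 45) = 2.272 mg/dL

2.27 mg/dL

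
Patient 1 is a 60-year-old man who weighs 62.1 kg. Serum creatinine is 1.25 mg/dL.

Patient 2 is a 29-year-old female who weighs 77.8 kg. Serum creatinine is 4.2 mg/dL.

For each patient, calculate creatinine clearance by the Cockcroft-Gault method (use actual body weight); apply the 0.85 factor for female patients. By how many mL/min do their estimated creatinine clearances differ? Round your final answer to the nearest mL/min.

Patient 1: CrCl = (140 − 60) × 62.1 / (72 × 1.25) = 4968.0 / 90.00 ≈ 55.2 mL/min
Patient 2: CrCl = (140 − 29) × 77.8 / (72 × 4.2) × 0.85 = 8635.8 / 302.40 × 0.85 ≈ 24.3 mL/min
|55.2 − 24.3| = 30.9 mL/min

31 mL/min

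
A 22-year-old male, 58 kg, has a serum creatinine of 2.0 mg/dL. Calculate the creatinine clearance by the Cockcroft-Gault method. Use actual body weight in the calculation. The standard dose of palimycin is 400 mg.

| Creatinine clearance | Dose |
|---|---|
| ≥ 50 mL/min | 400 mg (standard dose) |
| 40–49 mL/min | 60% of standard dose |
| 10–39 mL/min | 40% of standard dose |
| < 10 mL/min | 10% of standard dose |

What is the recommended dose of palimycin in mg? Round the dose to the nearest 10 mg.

CrCl = (140 − 22) × 58 / (72 × 2) = 6844.0 / 144.00 ≈ 47.5 mL/min
CrCl ≈ 48 mL/min → bracket 40–49 mL/min.
60% of 400 mg = 240 mg

240 mg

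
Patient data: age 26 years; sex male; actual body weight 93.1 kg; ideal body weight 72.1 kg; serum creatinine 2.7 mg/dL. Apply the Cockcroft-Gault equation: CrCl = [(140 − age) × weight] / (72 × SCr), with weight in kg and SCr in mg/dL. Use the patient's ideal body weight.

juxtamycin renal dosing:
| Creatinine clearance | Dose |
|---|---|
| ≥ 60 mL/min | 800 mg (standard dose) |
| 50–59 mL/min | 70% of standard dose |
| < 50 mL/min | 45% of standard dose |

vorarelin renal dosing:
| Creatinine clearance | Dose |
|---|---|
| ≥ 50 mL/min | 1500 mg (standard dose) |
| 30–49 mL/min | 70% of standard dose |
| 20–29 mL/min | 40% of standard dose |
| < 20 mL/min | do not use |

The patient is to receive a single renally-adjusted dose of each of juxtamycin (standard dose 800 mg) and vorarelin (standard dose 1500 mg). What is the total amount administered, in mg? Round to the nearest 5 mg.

CrCl = (140 − 26) × 72.1 / (72 × 2.7) = 8219.4 / 194.40 ≈ 42.3 mL/min
CrCl ≈ 42 mL/min.
juxtamycin: < 50 mL/min → 45% of 800 mg = 360 mg.
vorarelin: 30–49 mL/min → 70% of 1500 mg = 1050 mg.
Total = 360 + 1050 = 1410 mg.

1410 mg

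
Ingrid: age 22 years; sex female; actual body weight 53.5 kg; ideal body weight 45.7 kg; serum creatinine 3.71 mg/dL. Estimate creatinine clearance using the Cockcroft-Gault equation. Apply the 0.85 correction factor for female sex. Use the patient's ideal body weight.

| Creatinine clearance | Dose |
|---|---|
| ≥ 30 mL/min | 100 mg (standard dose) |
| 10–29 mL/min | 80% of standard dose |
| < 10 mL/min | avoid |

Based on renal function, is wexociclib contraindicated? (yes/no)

no

CrCl = (140 − 22) × 45.7 / (72 × 3.71) × 0.85 = 5392.6 / 267.12 × 0.85 ≈ 17.2 mL/min
CrCl ≈ 17 mL/min, which is ≥ 10 mL/min.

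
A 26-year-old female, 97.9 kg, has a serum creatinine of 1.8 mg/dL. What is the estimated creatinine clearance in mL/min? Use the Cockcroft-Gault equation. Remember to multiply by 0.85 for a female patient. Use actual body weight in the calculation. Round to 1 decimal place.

CrCl = (140 − 26) × 97.9 / (72 × 1.8) × 0.85 = 11160.6 / 129.60 × 0.85 ≈ 73.2 mL/min

73.2 mL/min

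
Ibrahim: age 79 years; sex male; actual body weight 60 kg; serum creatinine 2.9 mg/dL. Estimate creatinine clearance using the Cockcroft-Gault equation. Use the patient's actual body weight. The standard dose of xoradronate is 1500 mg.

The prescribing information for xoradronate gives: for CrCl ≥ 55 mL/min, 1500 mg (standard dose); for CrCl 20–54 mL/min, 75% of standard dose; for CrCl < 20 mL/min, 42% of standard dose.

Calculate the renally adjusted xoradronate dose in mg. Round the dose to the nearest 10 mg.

630 mg

CrCl = (140 − 79) × 60 / (72 × 2.9) = 3660.0 / 208.80 ≈ 17.5 mL/min
CrCl ≈ 18 mL/min → bracket < 20 mL/min.
42% of 1500 mg = 630 mg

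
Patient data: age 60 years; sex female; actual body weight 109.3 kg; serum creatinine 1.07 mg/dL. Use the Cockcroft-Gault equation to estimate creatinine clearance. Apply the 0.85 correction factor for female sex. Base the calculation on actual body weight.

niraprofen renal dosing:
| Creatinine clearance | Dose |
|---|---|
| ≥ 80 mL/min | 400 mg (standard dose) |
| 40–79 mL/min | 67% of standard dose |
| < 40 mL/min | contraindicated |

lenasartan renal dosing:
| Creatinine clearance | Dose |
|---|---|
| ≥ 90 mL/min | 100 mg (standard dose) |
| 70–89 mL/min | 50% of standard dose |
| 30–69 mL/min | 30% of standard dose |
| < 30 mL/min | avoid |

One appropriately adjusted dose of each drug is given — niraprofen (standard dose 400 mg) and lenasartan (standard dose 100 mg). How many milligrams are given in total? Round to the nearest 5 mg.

500 mg

CrCl = (140 − 60) × 109.3 / (72 × 1.07) × 0.85 = 8744.0 / 77.04 × 0.85 ≈ 96.5 mL/min
CrCl ≈ 96 mL/min.
niraprofen: ≥ 80 mL/min → 100% of 400 mg = 400 mg.
lenasartan: ≥ 90 mL/min → 100% of 100 mg = 100 mg.
Total = 400 + 100 = 500 mg.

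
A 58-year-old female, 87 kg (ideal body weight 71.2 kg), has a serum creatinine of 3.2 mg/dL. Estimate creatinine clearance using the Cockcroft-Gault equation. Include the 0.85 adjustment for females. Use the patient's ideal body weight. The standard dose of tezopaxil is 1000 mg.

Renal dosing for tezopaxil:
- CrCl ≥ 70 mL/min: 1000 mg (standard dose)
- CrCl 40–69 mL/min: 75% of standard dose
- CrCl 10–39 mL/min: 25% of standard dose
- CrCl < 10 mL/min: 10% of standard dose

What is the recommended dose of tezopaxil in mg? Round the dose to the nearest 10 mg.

250 mg

CrCl = (140 − 58) × 71.2 / (72 × 3.2) × 0.85 = 5838.4 / 230.40 × 0.85 ≈ 21.5 mL/min
CrCl ≈ 22 mL/min → bracket 10–39 mL/min.
25% of 1000 mg = 250 mg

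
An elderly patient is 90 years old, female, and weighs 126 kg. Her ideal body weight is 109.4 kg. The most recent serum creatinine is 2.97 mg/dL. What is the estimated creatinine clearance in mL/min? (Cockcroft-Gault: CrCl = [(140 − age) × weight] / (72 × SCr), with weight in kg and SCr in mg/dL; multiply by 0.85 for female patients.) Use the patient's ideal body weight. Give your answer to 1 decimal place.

21.7 mL/min

CrCl = (140 − 90) × 109.4 / (72 × 2.97) × 0.85 = 5470.0 / 213.84 × 0.85 ≈ 21.7 mL/min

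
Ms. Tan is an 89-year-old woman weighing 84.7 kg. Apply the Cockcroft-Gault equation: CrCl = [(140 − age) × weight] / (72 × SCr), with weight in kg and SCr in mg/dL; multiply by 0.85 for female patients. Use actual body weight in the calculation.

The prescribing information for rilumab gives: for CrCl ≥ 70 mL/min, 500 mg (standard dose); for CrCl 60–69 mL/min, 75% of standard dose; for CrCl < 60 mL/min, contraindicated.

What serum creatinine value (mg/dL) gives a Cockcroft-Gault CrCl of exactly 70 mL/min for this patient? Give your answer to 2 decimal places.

0.73 mg/dL

Standard dose requires CrCl ≥ 70 mL/min.
Set (140 − 89) × 84.7 × 0.85 / (72 × SCr) = 70
SCr = (140 − 89) × 84.7 × 0.85 / (72 × 70) = 0.729 mg/dL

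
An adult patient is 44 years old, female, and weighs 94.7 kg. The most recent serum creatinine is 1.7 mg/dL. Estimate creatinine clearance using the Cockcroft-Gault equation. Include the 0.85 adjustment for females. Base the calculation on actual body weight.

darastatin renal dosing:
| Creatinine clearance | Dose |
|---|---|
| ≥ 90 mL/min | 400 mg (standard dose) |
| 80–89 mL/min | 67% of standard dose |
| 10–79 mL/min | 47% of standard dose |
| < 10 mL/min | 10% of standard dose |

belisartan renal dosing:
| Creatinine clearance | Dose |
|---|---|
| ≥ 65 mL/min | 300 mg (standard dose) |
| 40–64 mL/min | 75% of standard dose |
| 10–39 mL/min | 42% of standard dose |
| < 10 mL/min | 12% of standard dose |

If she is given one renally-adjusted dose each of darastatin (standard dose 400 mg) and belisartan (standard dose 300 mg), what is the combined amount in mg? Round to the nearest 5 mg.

CrCl = (140 − 44) × 94.7 / (72 × 1.7) × 0.85 = 9091.2 / 122.40 × 0.85 ≈ 63.1 mL/min
CrCl ≈ 63 mL/min.
darastatin: 10–79 mL/min → 47% of 400 mg = 188 mg.
belisartan: 40–64 mL/min → 75% of 300 mg = 225 mg.
Total = 188 + 225 = 413 mg.

415 mg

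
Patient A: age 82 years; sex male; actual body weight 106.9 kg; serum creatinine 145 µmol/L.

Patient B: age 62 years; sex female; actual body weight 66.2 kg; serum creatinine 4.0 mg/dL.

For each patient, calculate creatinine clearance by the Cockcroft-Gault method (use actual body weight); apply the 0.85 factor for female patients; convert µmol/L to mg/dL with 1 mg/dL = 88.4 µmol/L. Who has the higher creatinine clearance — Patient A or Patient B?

Patient A

Patient A: SCr = 145 / 88.4 = 1.64 mg/dL
Patient A: CrCl = (140 − 82) × 106.9 / (72 × 1.64) = 6200.2 / 118.08 ≈ 52.5 mL/min
Patient B: CrCl = (140 − 62) × 66.2 / (72 × 4) × 0.85 = 5163.6 / 288.00 × 0.85 ≈ 15.2 mL/min
52.5 vs 15.2 mL/min → Patient A is higher.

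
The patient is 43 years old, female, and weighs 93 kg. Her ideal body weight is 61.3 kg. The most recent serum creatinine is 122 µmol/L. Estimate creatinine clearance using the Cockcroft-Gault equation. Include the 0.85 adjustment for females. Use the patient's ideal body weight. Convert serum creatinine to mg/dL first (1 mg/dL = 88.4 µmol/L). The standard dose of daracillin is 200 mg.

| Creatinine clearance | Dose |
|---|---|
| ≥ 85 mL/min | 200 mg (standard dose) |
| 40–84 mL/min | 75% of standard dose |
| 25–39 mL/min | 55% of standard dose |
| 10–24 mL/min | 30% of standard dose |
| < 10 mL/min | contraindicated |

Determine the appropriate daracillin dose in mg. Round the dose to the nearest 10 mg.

150 mg

SCr = 122 / 88.4 = 1.38 mg/dL
CrCl = (140 − 43) × 61.3 / (72 × 1.38) × 0.85 = 5946.1 / 99.36 × 0.85 ≈ 50.9 mL/min
CrCl ≈ 51 mL/min → bracket 40–84 mL/min.
75% of 200 mg = 150 mg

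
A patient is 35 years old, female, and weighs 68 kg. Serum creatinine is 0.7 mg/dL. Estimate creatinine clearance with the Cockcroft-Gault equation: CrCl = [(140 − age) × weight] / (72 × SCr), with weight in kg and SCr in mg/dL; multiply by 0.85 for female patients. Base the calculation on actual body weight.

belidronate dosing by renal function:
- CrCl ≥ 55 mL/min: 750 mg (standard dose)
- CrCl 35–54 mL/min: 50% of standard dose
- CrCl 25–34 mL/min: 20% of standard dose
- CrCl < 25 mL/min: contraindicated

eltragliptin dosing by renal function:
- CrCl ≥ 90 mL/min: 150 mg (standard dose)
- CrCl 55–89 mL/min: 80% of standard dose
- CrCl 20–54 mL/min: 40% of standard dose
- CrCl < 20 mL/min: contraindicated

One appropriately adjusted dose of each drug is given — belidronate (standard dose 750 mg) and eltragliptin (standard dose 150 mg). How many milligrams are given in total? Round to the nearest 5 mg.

900 mg

CrCl = (140 − 35) × 68 / (72 × 0.7) × 0.85 = 7140.0 / 50.40 × 0.85 ≈ 120.4 mL/min
CrCl ≈ 120 mL/min.
belidronate: ≥ 55 mL/min → 100% of 750 mg = 750 mg.
eltragliptin: ≥ 90 mL/min → 100% of 150 mg = 150 mg.
Total = 750 + 150 = 900 mg.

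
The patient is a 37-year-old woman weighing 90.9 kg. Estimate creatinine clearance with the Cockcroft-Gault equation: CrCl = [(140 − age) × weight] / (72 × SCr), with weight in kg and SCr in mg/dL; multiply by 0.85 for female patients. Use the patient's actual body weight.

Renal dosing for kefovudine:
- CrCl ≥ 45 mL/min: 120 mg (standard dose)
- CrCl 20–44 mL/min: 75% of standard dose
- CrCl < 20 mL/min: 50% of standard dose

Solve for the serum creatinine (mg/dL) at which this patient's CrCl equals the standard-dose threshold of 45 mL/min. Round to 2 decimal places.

2.46 mg/dL

Standard dose requires CrCl ≥ 45 mL/min.
Set (140 − 37) × 90.9 × 0.85 / (72 × SCr) = 45
SCr = (140 − 37) × 90.9 × 0.85 / (72 × 45) = 2.456 mg/dL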